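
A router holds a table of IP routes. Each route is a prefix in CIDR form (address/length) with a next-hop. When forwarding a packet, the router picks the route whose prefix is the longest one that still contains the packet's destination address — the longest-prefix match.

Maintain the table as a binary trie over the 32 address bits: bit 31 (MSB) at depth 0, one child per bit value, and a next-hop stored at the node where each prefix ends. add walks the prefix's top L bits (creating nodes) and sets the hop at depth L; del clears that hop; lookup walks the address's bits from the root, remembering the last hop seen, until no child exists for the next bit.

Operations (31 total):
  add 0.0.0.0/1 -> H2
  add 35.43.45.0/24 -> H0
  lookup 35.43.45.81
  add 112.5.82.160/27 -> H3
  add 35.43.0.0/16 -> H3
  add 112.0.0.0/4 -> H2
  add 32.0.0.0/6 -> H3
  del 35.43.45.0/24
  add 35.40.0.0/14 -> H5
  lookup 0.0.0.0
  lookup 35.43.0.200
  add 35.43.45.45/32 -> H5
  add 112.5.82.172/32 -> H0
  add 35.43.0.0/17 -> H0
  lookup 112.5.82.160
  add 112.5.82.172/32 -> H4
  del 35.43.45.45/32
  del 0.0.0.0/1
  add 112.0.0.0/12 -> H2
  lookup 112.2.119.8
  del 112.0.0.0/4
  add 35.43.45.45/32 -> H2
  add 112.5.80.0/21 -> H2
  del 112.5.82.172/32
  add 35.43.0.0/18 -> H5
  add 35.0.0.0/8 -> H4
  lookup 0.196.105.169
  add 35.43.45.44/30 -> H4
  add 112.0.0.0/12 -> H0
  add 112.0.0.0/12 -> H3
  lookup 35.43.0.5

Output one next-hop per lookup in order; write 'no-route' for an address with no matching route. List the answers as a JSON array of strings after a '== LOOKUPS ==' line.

Trace:
  add 0.0.0.0/1 -> H2 at depth 1
  add 35.43.45.0/24 -> H0 at depth 24
  Q 35.43.45.81: descend 001000110010101100101101 ; hops seen [H2,H0] ; pick H0
  add 112.5.82.160/27 -> H3 at depth 27
  add 35.43.0.0/16 -> H3 at depth 16
  add 112.0.0.0/4 -> H2 at depth 4
  add 32.0.0.0/6 -> H3 at depth 6
  del 35.43.45.0/24 (clear depth 24)
  add 35.40.0.0/14 -> H5 at depth 14
  Q 0.0.0.0: descend 00 ; hops seen [H2] ; pick H2
  Q 35.43.0.200: descend 001000110010101100 ; hops seen [H2,H3,H5,H3] ; pick H3
  add 35.43.45.45/32 -> H5 at depth 32
  add 112.5.82.172/32 -> H0 at depth 32
  add 35.43.0.0/17 -> H0 at depth 17
  Q 112.5.82.160: descend 0111000000000101010100101010 ; hops seen [H2,H2,H3] ; pick H3
  add 112.5.82.172/32 -> H4 at depth 32
  del 35.43.45.45/32 (clear depth 32)
  del 0.0.0.0/1 (clear depth 1)
  add 112.0.0.0/12 -> H2 at depth 12
  Q 112.2.119.8: descend 0111000000000 ; hops seen [H2,H2] ; pick H2
  del 112.0.0.0/4 (clear depth 4)
  add 35.43.45.45/32 -> H2 at depth 32
  add 112.5.80.0/21 -> H2 at depth 21
  del 112.5.82.172/32 (clear depth 32)
  add 35.43.0.0/18 -> H5 at depth 18
  add 35.0.0.0/8 -> H4 at depth 8
  Q 0.196.105.169: descend 00 ; hops seen [∅] ; pick no-route
  add 35.43.45.44/30 -> H4 at depth 30
  add 112.0.0.0/12 -> H0 at depth 12
  add 112.0.0.0/12 -> H3 at depth 12
  Q 35.43.0.5: descend 001000110010101100 ; hops seen [H3,H4,H5,H3,H0,H5] ; pick H5

== LOOKUPS ==
["H0","H2","H3","H3","H2","no-route","H5"]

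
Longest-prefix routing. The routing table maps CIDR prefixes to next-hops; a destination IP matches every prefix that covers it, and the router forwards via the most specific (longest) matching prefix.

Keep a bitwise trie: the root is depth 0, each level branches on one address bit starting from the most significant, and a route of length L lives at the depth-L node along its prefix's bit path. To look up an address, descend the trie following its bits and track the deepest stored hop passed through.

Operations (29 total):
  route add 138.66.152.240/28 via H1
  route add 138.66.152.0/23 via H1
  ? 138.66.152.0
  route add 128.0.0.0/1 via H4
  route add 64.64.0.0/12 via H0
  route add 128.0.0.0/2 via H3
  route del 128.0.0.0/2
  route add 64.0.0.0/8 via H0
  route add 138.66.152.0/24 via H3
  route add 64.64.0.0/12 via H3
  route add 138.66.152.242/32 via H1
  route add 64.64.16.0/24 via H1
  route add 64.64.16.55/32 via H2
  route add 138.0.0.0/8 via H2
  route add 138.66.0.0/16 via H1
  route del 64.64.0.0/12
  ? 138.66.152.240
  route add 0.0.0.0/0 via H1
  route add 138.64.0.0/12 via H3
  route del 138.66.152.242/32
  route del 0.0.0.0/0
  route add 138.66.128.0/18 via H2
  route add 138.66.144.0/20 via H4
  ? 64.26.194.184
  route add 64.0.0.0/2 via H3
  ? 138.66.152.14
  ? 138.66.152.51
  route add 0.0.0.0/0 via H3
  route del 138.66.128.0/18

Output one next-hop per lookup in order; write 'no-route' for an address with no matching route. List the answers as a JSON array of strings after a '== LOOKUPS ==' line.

Trace:
  add 138.66.152.240/28 -> H1 at depth 28
  add 138.66.152.0/23 -> H1 at depth 23
  Q 138.66.152.0: descend 100010100100001010011000 ; hops seen [H1] ; pick H1
  add 128.0.0.0/1 -> H4 at depth 1
  add 64.64.0.0/12 -> H0 at depth 12
  add 128.0.0.0/2 -> H3 at depth 2
  del 128.0.0.0/2 (clear depth 2)
  add 64.0.0.0/8 -> H0 at depth 8
  add 138.66.152.0/24 -> H3 at depth 24
  add 64.64.0.0/12 -> H3 at depth 12
  add 138.66.152.242/32 -> H1 at depth 32
  add 64.64.16.0/24 -> H1 at depth 24
  add 64.64.16.55/32 -> H2 at depth 32
  add 138.0.0.0/8 -> H2 at depth 8
  add 138.66.0.0/16 -> H1 at depth 16
  del 64.64.0.0/12 (clear depth 12)
  Q 138.66.152.240: descend 100010100100001010011000111100 ; hops seen [H4,H2,H1,H1,H3,H1] ; pick H1
  add 0.0.0.0/0 -> H1 at depth 0
  add 138.64.0.0/12 -> H3 at depth 12
  del 138.66.152.242/32 (clear depth 32)
  del 0.0.0.0/0 (clear depth 0)
  add 138.66.128.0/18 -> H2 at depth 18
  add 138.66.144.0/20 -> H4 at depth 20
  Q 64.26.194.184: descend 010000000 ; hops seen [H0] ; pick H0
  add 64.0.0.0/2 -> H3 at depth 2
  Q 138.66.152.14: descend 100010100100001010011000 ; hops seen [H4,H2,H3,H1,H2,H4,H1,H3] ; pick H3
  Q 138.66.152.51: descend 100010100100001010011000 ; hops seen [H4,H2,H3,H1,H2,H4,H1,H3] ; pick H3
  add 0.0.0.0/0 -> H3 at depth 0
  del 138.66.128.0/18 (clear depth 18)

== LOOKUPS ==
["H1","H1","H0","H3","H3"]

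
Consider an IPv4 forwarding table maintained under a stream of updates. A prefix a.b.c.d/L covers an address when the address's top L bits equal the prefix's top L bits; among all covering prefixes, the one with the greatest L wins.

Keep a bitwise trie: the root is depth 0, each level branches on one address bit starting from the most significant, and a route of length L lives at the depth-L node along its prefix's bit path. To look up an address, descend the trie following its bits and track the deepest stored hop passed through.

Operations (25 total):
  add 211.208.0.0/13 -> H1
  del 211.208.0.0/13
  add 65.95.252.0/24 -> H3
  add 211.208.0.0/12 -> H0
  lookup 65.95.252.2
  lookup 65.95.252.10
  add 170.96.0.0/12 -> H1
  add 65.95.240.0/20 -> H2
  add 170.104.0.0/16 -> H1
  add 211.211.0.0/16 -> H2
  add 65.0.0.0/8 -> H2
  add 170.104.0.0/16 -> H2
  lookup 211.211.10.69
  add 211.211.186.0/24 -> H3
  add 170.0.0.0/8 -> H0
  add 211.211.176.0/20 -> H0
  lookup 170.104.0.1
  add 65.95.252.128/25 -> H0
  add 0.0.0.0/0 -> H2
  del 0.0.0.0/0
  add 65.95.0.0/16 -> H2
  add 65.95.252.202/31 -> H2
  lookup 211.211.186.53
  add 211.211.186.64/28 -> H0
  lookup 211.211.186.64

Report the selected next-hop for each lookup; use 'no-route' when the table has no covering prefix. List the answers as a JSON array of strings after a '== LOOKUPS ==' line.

Apply in order:
  add 211.208.0.0/13 -> H1 at depth 13
  - 211.208.0.0/13 clear@13
  add 65.95.252.0/24 -> H3 at depth 24
  add 211.208.0.0/12 -> H0 at depth 12
  ? 65.95.252.2  path d0:-→d1:-→d2:-→d3:-→d4:-→d5:-→d6:-→d7:-→d8:-→d9:-→d10:-→d11:-→d12:-→d13:-→d14:-→d15:-→d16:-→d17:-→d18:-→d19:-→d20:-→d21:-→d22:-→d23:-→d24:H3  best=H3
  ? 65.95.252.10  path d0:-→d1:-→d2:-→d3:-→d4:-→d5:-→d6:-→d7:-→d8:-→d9:-→d10:-→d11:-→d12:-→d13:-→d14:-→d15:-→d16:-→d17:-→d18:-→d19:-→d20:-→d21:-→d22:-→d23:-→d24:H3  best=H3
  add 170.96.0.0/12 -> H1 at depth 12
  add 65.95.240.0/20 -> H2 at depth 20
  add 170.104.0.0/16 -> H1 at depth 16
  add 211.211.0.0/16 -> H2 at depth 16
  add 65.0.0.0/8 -> H2 at depth 8
  add 170.104.0.0/16 -> H2 at depth 16
  ? 211.211.10.69  path d0:-→d1:-→d2:-→d3:-→d4:-→d5:-→d6:-→d7:-→d8:-→d9:-→d10:-→d11:-→d12:H0→d13:-→d14:-→d15:-→d16:H2  best=H2
  add 211.211.186.0/24 -> H3 at depth 24
  add 170.0.0.0/8 -> H0 at depth 8
  add 211.211.176.0/20 -> H0 at depth 20
  ? 170.104.0.1  path d0:-→d1:-→d2:-→d3:-→d4:-→d5:-→d6:-→d7:-→d8:H0→d9:-→d10:-→d11:-→d12:H1→d13:-→d14:-→d15:-→d16:H2  best=H2
  add 65.95.252.128/25 -> H0 at depth 25
  add 0.0.0.0/0 -> H2 at depth 0
  - 0.0.0.0/0 clear@0
  add 65.95.0.0/16 -> H2 at depth 16
  add 65.95.252.202/31 -> H2 at depth 31
  ? 211.211.186.53  path d0:-→d1:-→d2:-→d3:-→d4:-→d5:-→d6:-→d7:-→d8:-→d9:-→d10:-→d11:-→d12:H0→d13:-→d14:-→d15:-→d16:H2→d17:-→d18:-→d19:-→d20:H0→d21:-→d22:-→d23:-→d24:H3  best=H3
  add 211.211.186.64/28 -> H0 at depth 28
  ? 211.211.186.64  path d0:-→d1:-→d2:-→d3:-→d4:-→d5:-→d6:-→d7:-→d8:-→d9:-→d10:-→d11:-→d12:H0→d13:-→d14:-→d15:-→d16:H2→d17:-→d18:-→d19:-→d20:H0→d21:-→d22:-→d23:-→d24:H3→d25:-→d26:-→d27:-→d28:H0  best=H0

== LOOKUPS ==
["H3","H3","H2","H2","H3","H0"]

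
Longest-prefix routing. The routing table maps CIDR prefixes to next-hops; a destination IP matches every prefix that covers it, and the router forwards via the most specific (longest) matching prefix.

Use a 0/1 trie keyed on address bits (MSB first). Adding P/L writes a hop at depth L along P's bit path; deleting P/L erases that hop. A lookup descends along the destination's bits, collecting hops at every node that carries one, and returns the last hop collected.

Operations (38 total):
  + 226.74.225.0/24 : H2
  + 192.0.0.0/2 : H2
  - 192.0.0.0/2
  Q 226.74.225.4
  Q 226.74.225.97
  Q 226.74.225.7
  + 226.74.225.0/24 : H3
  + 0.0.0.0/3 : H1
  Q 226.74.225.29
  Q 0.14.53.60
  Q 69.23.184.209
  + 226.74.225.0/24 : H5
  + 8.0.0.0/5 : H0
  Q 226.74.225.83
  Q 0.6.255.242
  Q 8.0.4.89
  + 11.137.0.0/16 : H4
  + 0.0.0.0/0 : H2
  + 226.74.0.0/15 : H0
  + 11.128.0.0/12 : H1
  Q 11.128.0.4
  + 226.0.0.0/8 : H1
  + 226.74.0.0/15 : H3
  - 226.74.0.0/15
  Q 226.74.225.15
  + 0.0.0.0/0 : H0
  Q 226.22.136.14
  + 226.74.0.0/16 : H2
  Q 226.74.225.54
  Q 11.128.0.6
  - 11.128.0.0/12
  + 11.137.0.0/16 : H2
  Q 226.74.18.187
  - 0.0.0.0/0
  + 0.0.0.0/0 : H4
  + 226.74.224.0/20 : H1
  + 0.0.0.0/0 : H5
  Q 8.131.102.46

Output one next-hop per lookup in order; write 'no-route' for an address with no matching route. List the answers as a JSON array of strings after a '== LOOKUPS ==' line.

Process each operation:
  add 226.74.225.0/24 -> H2 at depth 24
  add 192.0.0.0/2 -> H2 at depth 2
  - 192.0.0.0/2 clear@2
  ? 226.74.225.4  path d0:-→d1:-→d2:-→d3:-→d4:-→d5:-→d6:-→d7:-→d8:-→d9:-→d10:-→d11:-→d12:-→d13:-→d14:-→d15:-→d16:-→d17:-→d18:-→d19:-→d20:-→d21:-→d22:-→d23:-→d24:H2  best=H2
  ? 226.74.225.97  path d0:-→d1:-→d2:-→d3:-→d4:-→d5:-→d6:-→d7:-→d8:-→d9:-→d10:-→d11:-→d12:-→d13:-→d14:-→d15:-→d16:-→d17:-→d18:-→d19:-→d20:-→d21:-→d22:-→d23:-→d24:H2  best=H2
  ? 226.74.225.7  path d0:-→d1:-→d2:-→d3:-→d4:-→d5:-→d6:-→d7:-→d8:-→d9:-→d10:-→d11:-→d12:-→d13:-→d14:-→d15:-→d16:-→d17:-→d18:-→d19:-→d20:-→d21:-→d22:-→d23:-→d24:H2  best=H2
  add 226.74.225.0/24 -> H3 at depth 24
  add 0.0.0.0/3 -> H1 at depth 3
  ? 226.74.225.29  path d0:-→d1:-→d2:-→d3:-→d4:-→d5:-→d6:-→d7:-→d8:-→d9:-→d10:-→d11:-→d12:-→d13:-→d14:-→d15:-→d16:-→d17:-→d18:-→d19:-→d20:-→d21:-→d22:-→d23:-→d24:H3  best=H3
  ? 0.14.53.60  path d0:-→d1:-→d2:-→d3:H1  best=H1
  ? 69.23.184.209  path d0:-→d1:-  best=no-route
  add 226.74.225.0/24 -> H5 at depth 24
  add 8.0.0.0/5 -> H0 at depth 5
  ? 226.74.225.83  path d0:-→d1:-→d2:-→d3:-→d4:-→d5:-→d6:-→d7:-→d8:-→d9:-→d10:-→d11:-→d12:-→d13:-→d14:-→d15:-→d16:-→d17:-→d18:-→d19:-→d20:-→d21:-→d22:-→d23:-→d24:H5  best=H5
  ? 0.6.255.242  path d0:-→d1:-→d2:-→d3:H1→d4:-  best=H1
  ? 8.0.4.89  path d0:-→d1:-→d2:-→d3:H1→d4:-→d5:H0  best=H0
  add 11.137.0.0/16 -> H4 at depth 16
  add 0.0.0.0/0 -> H2 at depth 0
  add 226.74.0.0/15 -> H0 at depth 15
  add 11.128.0.0/12 -> H1 at depth 12
  ? 11.128.0.4  path d0:H2→d1:-→d2:-→d3:H1→d4:-→d5:H0→d6:-→d7:-→d8:-→d9:-→d10:-→d11:-→d12:H1  best=H1
  add 226.0.0.0/8 -> H1 at depth 8
  add 226.74.0.0/15 -> H3 at depth 15
  - 226.74.0.0/15 clear@15
  ? 226.74.225.15  path d0:H2→d1:-→d2:-→d3:-→d4:-→d5:-→d6:-→d7:-→d8:H1→d9:-→d10:-→d11:-→d12:-→d13:-→d14:-→d15:-→d16:-→d17:-→d18:-→d19:-→d20:-→d21:-→d22:-→d23:-→d24:H5  best=H5
  add 0.0.0.0/0 -> H0 at depth 0
  ? 226.22.136.14  path d0:H0→d1:-→d2:-→d3:-→d4:-→d5:-→d6:-→d7:-→d8:H1→d9:-  best=H1
  add 226.74.0.0/16 -> H2 at depth 16
  ? 226.74.225.54  path d0:H0→d1:-→d2:-→d3:-→d4:-→d5:-→d6:-→d7:-→d8:H1→d9:-→d10:-→d11:-→d12:-→d13:-→d14:-→d15:-→d16:H2→d17:-→d18:-→d19:-→d20:-→d21:-→d22:-→d23:-→d24:H5  best=H5
  ? 11.128.0.6  path d0:H0→d1:-→d2:-→d3:H1→d4:-→d5:H0→d6:-→d7:-→d8:-→d9:-→d10:-→d11:-→d12:H1  best=H1
  - 11.128.0.0/12 clear@12
  add 11.137.0.0/16 -> H2 at depth 16
  ? 226.74.18.187  path d0:H0→d1:-→d2:-→d3:-→d4:-→d5:-→d6:-→d7:-→d8:H1→d9:-→d10:-→d11:-→d12:-→d13:-→d14:-→d15:-→d16:H2  best=H2
  - 0.0.0.0/0 clear@0
  add 0.0.0.0/0 -> H4 at depth 0
  add 226.74.224.0/20 -> H1 at depth 20
  add 0.0.0.0/0 -> H5 at depth 0
  ? 8.131.102.46  path d0:H5→d1:-→d2:-→d3:H1→d4:-→d5:H0→d6:-  best=H0

== LOOKUPS ==
["H2","H2","H2","H3","H1","no-route","H5","H1","H0","H1","H5","H1","H5","H1","H2","H0"]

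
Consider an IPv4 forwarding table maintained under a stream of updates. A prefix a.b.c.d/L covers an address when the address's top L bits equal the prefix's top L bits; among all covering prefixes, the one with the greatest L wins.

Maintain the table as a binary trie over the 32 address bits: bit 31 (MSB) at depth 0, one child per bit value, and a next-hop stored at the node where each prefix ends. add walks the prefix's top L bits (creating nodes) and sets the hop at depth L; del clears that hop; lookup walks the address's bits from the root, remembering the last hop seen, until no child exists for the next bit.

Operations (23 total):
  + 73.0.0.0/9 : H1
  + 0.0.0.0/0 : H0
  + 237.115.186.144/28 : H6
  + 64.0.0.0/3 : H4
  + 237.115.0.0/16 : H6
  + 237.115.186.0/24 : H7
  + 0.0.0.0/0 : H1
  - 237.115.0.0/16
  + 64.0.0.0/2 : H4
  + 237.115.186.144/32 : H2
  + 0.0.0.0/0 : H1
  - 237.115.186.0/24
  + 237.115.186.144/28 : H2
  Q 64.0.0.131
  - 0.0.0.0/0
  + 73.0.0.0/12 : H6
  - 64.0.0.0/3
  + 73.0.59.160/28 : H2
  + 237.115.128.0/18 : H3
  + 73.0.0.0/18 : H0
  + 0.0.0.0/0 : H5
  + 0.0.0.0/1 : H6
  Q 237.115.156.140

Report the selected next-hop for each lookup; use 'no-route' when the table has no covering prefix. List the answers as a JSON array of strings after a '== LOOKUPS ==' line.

Apply in order:
  add 73.0.0.0/9 -> H1 at depth 9
  add 0.0.0.0/0 -> H0 at depth 0
  add 237.115.186.144/28 -> H6 at depth 28
  add 64.0.0.0/3 -> H4 at depth 3
  add 237.115.0.0/16 -> H6 at depth 16
  add 237.115.186.0/24 -> H7 at depth 24
  add 0.0.0.0/0 -> H1 at depth 0
  del 237.115.0.0/16 (clear depth 16)
  add 64.0.0.0/2 -> H4 at depth 2
  add 237.115.186.144/32 -> H2 at depth 32
  add 0.0.0.0/0 -> H1 at depth 0
  del 237.115.186.0/24 (clear depth 24)
  add 237.115.186.144/28 -> H2 at depth 28
  lookup 64.0.0.131: bits 0100 walk d0:H1→d1:-→d2:H4→d3:H4→d4:- -> H4
  del 0.0.0.0/0 (clear depth 0)
  add 73.0.0.0/12 -> H6 at depth 12
  del 64.0.0.0/3 (clear depth 3)
  add 73.0.59.160/28 -> H2 at depth 28
  add 237.115.128.0/18 -> H3 at depth 18
  add 73.0.0.0/18 -> H0 at depth 18
  add 0.0.0.0/0 -> H5 at depth 0
  add 0.0.0.0/1 -> H6 at depth 1
  lookup 237.115.156.140: bits 111011010111001110 walk d0:H5→d1:-→d2:-→d3:-→d4:-→d5:-→d6:-→d7:-→d8:-→d9:-→d10:-→d11:-→d12:-→d13:-→d14:-→d15:-→d16:-→d17:-→d18:H3 -> H3

== LOOKUPS ==
["H4","H3"]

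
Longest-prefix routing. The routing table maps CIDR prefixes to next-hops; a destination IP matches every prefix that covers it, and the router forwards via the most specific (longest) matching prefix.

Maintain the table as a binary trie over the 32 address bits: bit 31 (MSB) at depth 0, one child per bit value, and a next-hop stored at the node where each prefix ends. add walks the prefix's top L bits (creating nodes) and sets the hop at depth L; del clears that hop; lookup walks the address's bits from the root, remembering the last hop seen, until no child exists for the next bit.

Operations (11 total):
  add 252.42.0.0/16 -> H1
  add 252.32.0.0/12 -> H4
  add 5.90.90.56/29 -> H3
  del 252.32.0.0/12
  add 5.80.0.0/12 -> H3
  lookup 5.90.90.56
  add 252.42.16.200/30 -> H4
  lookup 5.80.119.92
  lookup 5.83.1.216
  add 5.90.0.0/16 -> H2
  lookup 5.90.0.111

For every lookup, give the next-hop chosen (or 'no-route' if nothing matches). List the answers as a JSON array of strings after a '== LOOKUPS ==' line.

Process each operation:
  + 252.42.0.0/16 (H1) depth=16
  + 252.32.0.0/12 (H4) depth=12
  + 5.90.90.56/29 (H3) depth=29
  - 252.32.0.0/12 clear@12
  + 5.80.0.0/12 (H3) depth=12
  Q 5.90.90.56: descend 00000101010110100101101000111 ; hops seen [H3,H3] ; pick H3
  + 252.42.16.200/30 (H4) depth=30
  Q 5.80.119.92: descend 000001010101 ; hops seen [H3] ; pick H3
  Q 5.83.1.216: descend 000001010101 ; hops seen [H3] ; pick H3
  + 5.90.0.0/16 (H2) depth=16
  Q 5.90.0.111: descend 00000101010110100 ; hops seen [H3,H2] ; pick H2

== LOOKUPS ==
["H3","H3","H3","H2"]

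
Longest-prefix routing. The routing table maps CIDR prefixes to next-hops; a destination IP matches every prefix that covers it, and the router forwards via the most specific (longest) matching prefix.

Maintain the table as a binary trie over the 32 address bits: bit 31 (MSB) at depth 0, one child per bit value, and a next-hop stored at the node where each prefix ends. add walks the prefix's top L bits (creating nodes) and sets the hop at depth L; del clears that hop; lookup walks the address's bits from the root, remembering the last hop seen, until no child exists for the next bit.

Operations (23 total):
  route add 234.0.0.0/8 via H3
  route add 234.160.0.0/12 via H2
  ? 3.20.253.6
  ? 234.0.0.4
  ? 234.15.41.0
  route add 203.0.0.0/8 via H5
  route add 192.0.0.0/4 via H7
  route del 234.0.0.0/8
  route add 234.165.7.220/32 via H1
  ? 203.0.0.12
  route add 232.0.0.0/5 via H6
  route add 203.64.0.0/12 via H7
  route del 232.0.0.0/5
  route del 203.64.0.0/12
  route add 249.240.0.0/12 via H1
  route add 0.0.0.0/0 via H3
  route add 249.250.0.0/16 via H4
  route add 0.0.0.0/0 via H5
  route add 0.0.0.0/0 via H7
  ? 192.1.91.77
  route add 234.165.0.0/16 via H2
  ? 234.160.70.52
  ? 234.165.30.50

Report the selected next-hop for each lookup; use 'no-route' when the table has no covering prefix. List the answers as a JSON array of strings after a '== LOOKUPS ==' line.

Apply in order:
  add 234.0.0.0/8 -> H3 at depth 8
  add 234.160.0.0/12 -> H2 at depth 12
  Q 3.20.253.6: descend ε ; hops seen [∅] ; pick no-route
  Q 234.0.0.4: descend 11101010 ; hops seen [H3] ; pick H3
  Q 234.15.41.0: descend 11101010 ; hops seen [H3] ; pick H3
  add 203.0.0.0/8 -> H5 at depth 8
  add 192.0.0.0/4 -> H7 at depth 4
  del 234.0.0.0/8 (clear depth 8)
  add 234.165.7.220/32 -> H1 at depth 32
  Q 203.0.0.12: descend 11001011 ; hops seen [H7,H5] ; pick H5
  add 232.0.0.0/5 -> H6 at depth 5
  add 203.64.0.0/12 -> H7 at depth 12
  del 232.0.0.0/5 (clear depth 5)
  del 203.64.0.0/12 (clear depth 12)
  add 249.240.0.0/12 -> H1 at depth 12
  add 0.0.0.0/0 -> H3 at depth 0
  add 249.250.0.0/16 -> H4 at depth 16
  add 0.0.0.0/0 -> H5 at depth 0
  add 0.0.0.0/0 -> H7 at depth 0
  Q 192.1.91.77: descend 1100 ; hops seen [H7,H7] ; pick H7
  add 234.165.0.0/16 -> H2 at depth 16
  Q 234.160.70.52: descend 1110101010100 ; hops seen [H7,H2] ; pick H2
  Q 234.165.30.50: descend 1110101010100101000 ; hops seen [H7,H2,H2] ; pick H2

== LOOKUPS ==
["no-route","H3","H3","H5","H7","H2","H2"]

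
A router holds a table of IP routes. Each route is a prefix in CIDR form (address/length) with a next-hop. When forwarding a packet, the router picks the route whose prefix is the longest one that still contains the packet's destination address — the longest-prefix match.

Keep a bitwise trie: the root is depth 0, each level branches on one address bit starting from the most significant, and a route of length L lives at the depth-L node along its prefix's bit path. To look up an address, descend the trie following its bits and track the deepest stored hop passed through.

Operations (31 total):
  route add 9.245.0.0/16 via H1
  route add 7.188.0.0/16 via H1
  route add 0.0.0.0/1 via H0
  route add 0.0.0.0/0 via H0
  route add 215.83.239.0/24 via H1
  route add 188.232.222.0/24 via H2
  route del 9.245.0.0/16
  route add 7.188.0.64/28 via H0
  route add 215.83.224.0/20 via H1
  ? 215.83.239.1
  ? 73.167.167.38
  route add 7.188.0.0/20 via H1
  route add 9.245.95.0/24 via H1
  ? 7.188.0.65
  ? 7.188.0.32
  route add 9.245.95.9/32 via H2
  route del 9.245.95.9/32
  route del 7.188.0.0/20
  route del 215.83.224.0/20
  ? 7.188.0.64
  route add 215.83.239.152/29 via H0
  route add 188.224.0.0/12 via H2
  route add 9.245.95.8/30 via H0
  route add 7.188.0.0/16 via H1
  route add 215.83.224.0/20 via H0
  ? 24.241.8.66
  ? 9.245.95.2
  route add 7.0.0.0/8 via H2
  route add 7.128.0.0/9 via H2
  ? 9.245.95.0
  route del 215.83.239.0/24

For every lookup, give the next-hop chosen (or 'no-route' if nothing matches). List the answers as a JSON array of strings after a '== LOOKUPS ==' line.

Apply in order:
  + 9.245.0.0/16 (H1) depth=16
  + 7.188.0.0/16 (H1) depth=16
  + 0.0.0.0/1 (H0) depth=1
  + 0.0.0.0/0 (H0) depth=0
  + 215.83.239.0/24 (H1) depth=24
  + 188.232.222.0/24 (H2) depth=24
  del 9.245.0.0/16 (clear depth 16)
  + 7.188.0.64/28 (H0) depth=28
  + 215.83.224.0/20 (H1) depth=20
  ? 215.83.239.1  path d0:H0→d1:-→d2:-→d3:-→d4:-→d5:-→d6:-→d7:-→d8:-→d9:-→d10:-→d11:-→d12:-→d13:-→d14:-→d15:-→d16:-→d17:-→d18:-→d19:-→d20:H1→d21:-→d22:-→d23:-→d24:H1  best=H1
  ? 73.167.167.38  path d0:H0→d1:H0  best=H0
  + 7.188.0.0/20 (H1) depth=20
  + 9.245.95.0/24 (H1) depth=24
  ? 7.188.0.65  path d0:H0→d1:H0→d2:-→d3:-→d4:-→d5:-→d6:-→d7:-→d8:-→d9:-→d10:-→d11:-→d12:-→d13:-→d14:-→d15:-→d16:H1→d17:-→d18:-→d19:-→d20:H1→d21:-→d22:-→d23:-→d24:-→d25:-→d26:-→d27:-→d28:H0  best=H0
  ? 7.188.0.32  path d0:H0→d1:H0→d2:-→d3:-→d4:-→d5:-→d6:-→d7:-→d8:-→d9:-→d10:-→d11:-→d12:-→d13:-→d14:-→d15:-→d16:H1→d17:-→d18:-→d19:-→d20:H1→d21:-→d22:-→d23:-→d24:-→d25:-  best=H1
  + 9.245.95.9/32 (H2) depth=32
  del 9.245.95.9/32 (clear depth 32)
  del 7.188.0.0/20 (clear depth 20)
  del 215.83.224.0/20 (clear depth 20)
  ? 7.188.0.64  path d0:H0→d1:H0→d2:-→d3:-→d4:-→d5:-→d6:-→d7:-→d8:-→d9:-→d10:-→d11:-→d12:-→d13:-→d14:-→d15:-→d16:H1→d17:-→d18:-→d19:-→d20:-→d21:-→d22:-→d23:-→d24:-→d25:-→d26:-→d27:-→d28:H0  best=H0
  + 215.83.239.152/29 (H0) depth=29
  + 188.224.0.0/12 (H2) depth=12
  + 9.245.95.8/30 (H0) depth=30
  + 7.188.0.0/16 (H1) depth=16
  + 215.83.224.0/20 (H0) depth=20
  ? 24.241.8.66  path d0:H0→d1:H0→d2:-→d3:-  best=H0
  ? 9.245.95.2  path d0:H0→d1:H0→d2:-→d3:-→d4:-→d5:-→d6:-→d7:-→d8:-→d9:-→d10:-→d11:-→d12:-→d13:-→d14:-→d15:-→d16:-→d17:-→d18:-→d19:-→d20:-→d21:-→d22:-→d23:-→d24:H1→d25:-→d26:-→d27:-→d28:-  best=H1
  + 7.0.0.0/8 (H2) depth=8
  + 7.128.0.0/9 (H2) depth=9
  ? 9.245.95.0  path d0:H0→d1:H0→d2:-→d3:-→d4:-→d5:-→d6:-→d7:-→d8:-→d9:-→d10:-→d11:-→d12:-→d13:-→d14:-→d15:-→d16:-→d17:-→d18:-→d19:-→d20:-→d21:-→d22:-→d23:-→d24:H1→d25:-→d26:-→d27:-→d28:-  best=H1
  del 215.83.239.0/24 (clear depth 24)

== LOOKUPS ==
["H1","H0","H0","H1","H0","H0","H1","H1"]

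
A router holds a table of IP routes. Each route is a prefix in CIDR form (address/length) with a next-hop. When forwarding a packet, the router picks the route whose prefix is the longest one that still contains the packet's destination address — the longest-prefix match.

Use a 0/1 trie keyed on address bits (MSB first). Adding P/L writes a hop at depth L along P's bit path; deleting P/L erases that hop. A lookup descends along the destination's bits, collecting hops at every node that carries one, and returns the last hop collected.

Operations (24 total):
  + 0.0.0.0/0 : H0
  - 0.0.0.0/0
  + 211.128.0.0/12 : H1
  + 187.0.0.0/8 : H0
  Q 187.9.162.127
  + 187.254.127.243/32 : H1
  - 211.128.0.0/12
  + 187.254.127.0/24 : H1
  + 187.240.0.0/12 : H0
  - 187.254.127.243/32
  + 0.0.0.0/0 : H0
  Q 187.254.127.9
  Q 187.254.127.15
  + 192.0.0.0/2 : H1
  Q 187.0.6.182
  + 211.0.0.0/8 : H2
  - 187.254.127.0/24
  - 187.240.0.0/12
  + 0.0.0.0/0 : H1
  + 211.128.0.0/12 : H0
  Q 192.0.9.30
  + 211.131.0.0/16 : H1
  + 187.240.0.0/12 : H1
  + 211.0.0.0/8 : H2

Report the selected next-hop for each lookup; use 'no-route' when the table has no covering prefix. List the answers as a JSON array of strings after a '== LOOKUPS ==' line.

Trace:
  add 0.0.0.0/0 -> H0 at depth 0
  - 0.0.0.0/0 clear@0
  add 211.128.0.0/12 -> H1 at depth 12
  add 187.0.0.0/8 -> H0 at depth 8
  ? 187.9.162.127  path d0:-→d1:-→d2:-→d3:-→d4:-→d5:-→d6:-→d7:-→d8:H0  best=H0
  add 187.254.127.243/32 -> H1 at depth 32
  - 211.128.0.0/12 clear@12
  add 187.254.127.0/24 -> H1 at depth 24
  add 187.240.0.0/12 -> H0 at depth 12
  - 187.254.127.243/32 clear@32
  add 0.0.0.0/0 -> H0 at depth 0
  ? 187.254.127.9  path d0:H0→d1:-→d2:-→d3:-→d4:-→d5:-→d6:-→d7:-→d8:H0→d9:-→d10:-→d11:-→d12:H0→d13:-→d14:-→d15:-→d16:-→d17:-→d18:-→d19:-→d20:-→d21:-→d22:-→d23:-→d24:H1  best=H1
  ? 187.254.127.15  path d0:H0→d1:-→d2:-→d3:-→d4:-→d5:-→d6:-→d7:-→d8:H0→d9:-→d10:-→d11:-→d12:H0→d13:-→d14:-→d15:-→d16:-→d17:-→d18:-→d19:-→d20:-→d21:-→d22:-→d23:-→d24:H1  best=H1
  add 192.0.0.0/2 -> H1 at depth 2
  ? 187.0.6.182  path d0:H0→d1:-→d2:-→d3:-→d4:-→d5:-→d6:-→d7:-→d8:H0  best=H0
  add 211.0.0.0/8 -> H2 at depth 8
  - 187.254.127.0/24 clear@24
  - 187.240.0.0/12 clear@12
  add 0.0.0.0/0 -> H1 at depth 0
  add 211.128.0.0/12 -> H0 at depth 12
  ? 192.0.9.30  path d0:H1→d1:-→d2:H1→d3:-  best=H1
  add 211.131.0.0/16 -> H1 at depth 16
  add 187.240.0.0/12 -> H1 at depth 12
  add 211.0.0.0/8 -> H2 at depth 8

== LOOKUPS ==
["H0","H1","H1","H0","H1"]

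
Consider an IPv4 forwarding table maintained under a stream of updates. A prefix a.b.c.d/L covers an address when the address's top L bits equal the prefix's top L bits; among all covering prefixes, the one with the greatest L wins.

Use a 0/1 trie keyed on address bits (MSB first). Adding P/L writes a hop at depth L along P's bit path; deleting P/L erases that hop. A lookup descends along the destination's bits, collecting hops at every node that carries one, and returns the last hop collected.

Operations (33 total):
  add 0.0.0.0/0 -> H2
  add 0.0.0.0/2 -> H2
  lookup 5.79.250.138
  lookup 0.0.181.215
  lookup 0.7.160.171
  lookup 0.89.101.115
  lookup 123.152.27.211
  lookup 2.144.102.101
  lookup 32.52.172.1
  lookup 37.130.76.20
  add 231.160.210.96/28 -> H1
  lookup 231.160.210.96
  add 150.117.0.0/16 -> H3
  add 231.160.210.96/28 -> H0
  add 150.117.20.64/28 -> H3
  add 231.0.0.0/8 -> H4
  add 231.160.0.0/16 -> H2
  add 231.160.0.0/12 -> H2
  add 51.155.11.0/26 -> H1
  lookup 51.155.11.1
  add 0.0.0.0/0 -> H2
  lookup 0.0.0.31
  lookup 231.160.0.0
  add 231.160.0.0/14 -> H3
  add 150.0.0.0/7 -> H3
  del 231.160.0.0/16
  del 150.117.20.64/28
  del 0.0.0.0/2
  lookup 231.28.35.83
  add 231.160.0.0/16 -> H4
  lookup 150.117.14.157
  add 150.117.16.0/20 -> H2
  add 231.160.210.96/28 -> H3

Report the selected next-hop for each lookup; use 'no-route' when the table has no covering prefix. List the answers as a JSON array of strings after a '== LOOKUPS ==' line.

Trace:
  add 0.0.0.0/0 -> H2 at depth 0
  add 0.0.0.0/2 -> H2 at depth 2
  Q 5.79.250.138: descend 00 ; hops seen [H2,H2] ; pick H2
  Q 0.0.181.215: descend 00 ; hops seen [H2,H2] ; pick H2
  Q 0.7.160.171: descend 00 ; hops seen [H2,H2] ; pick H2
  Q 0.89.101.115: descend 00 ; hops seen [H2,H2] ; pick H2
  Q 123.152.27.211: descend 0 ; hops seen [H2] ; pick H2
  Q 2.144.102.101: descend 00 ; hops seen [H2,H2] ; pick H2
  Q 32.52.172.1: descend 00 ; hops seen [H2,H2] ; pick H2
  Q 37.130.76.20: descend 00 ; hops seen [H2,H2] ; pick H2
  add 231.160.210.96/28 -> H1 at depth 28
  Q 231.160.210.96: descend 1110011110100000110100100110 ; hops seen [H2,H1] ; pick H1
  add 150.117.0.0/16 -> H3 at depth 16
  add 231.160.210.96/28 -> H0 at depth 28
  add 150.117.20.64/28 -> H3 at depth 28
  add 231.0.0.0/8 -> H4 at depth 8
  add 231.160.0.0/16 -> H2 at depth 16
  add 231.160.0.0/12 -> H2 at depth 12
  add 51.155.11.0/26 -> H1 at depth 26
  Q 51.155.11.1: descend 00110011100110110000101100 ; hops seen [H2,H2,H1] ; pick H1
  add 0.0.0.0/0 -> H2 at depth 0
  Q 0.0.0.31: descend 00 ; hops seen [H2,H2] ; pick H2
  Q 231.160.0.0: descend 1110011110100000 ; hops seen [H2,H4,H2,H2] ; pick H2
  add 231.160.0.0/14 -> H3 at depth 14
  add 150.0.0.0/7 -> H3 at depth 7
  - 231.160.0.0/16 clear@16
  - 150.117.20.64/28 clear@28
  - 0.0.0.0/2 clear@2
  Q 231.28.35.83: descend 11100111 ; hops seen [H2,H4] ; pick H4
  add 231.160.0.0/16 -> H4 at depth 16
  Q 150.117.14.157: descend 1001011001110101000 ; hops seen [H2,H3,H3] ; pick H3
  add 150.117.16.0/20 -> H2 at depth 20
  add 231.160.210.96/28 -> H3 at depth 28

== LOOKUPS ==
["H2","H2","H2","H2","H2","H2","H2","H2","H1","H1","H2","H2","H4","H3"]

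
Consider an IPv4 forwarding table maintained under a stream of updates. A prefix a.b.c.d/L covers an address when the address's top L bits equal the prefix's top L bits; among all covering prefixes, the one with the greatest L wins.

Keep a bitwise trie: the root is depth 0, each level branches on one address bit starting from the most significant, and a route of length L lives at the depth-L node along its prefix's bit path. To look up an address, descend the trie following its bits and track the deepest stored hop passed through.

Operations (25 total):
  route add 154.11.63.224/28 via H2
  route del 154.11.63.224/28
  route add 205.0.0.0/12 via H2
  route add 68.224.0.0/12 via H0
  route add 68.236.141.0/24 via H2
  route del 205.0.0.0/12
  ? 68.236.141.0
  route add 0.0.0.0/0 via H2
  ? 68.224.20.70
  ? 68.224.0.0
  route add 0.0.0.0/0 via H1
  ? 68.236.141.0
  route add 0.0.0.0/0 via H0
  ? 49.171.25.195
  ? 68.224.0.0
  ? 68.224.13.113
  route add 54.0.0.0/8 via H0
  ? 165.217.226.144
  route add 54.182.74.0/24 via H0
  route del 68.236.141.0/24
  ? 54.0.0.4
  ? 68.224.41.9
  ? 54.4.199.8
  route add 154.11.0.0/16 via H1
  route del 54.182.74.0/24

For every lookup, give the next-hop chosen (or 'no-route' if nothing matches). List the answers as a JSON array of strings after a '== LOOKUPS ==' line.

Process each operation:
  + 154.11.63.224/28 (H2) depth=28
  del 154.11.63.224/28 (clear depth 28)
  + 205.0.0.0/12 (H2) depth=12
  + 68.224.0.0/12 (H0) depth=12
  + 68.236.141.0/24 (H2) depth=24
  del 205.0.0.0/12 (clear depth 12)
  lookup 68.236.141.0: bits 010001001110110010001101 walk d0:-→d1:-→d2:-→d3:-→d4:-→d5:-→d6:-→d7:-→d8:-→d9:-→d10:-→d11:-→d12:H0→d13:-→d14:-→d15:-→d16:-→d17:-→d18:-→d19:-→d20:-→d21:-→d22:-→d23:-→d24:H2 -> H2
  + 0.0.0.0/0 (H2) depth=0
  lookup 68.224.20.70: bits 010001001110 walk d0:H2→d1:-→d2:-→d3:-→d4:-→d5:-→d6:-→d7:-→d8:-→d9:-→d10:-→d11:-→d12:H0 -> H0
  lookup 68.224.0.0: bits 010001001110 walk d0:H2→d1:-→d2:-→d3:-→d4:-→d5:-→d6:-→d7:-→d8:-→d9:-→d10:-→d11:-→d12:H0 -> H0
  + 0.0.0.0/0 (H1) depth=0
  lookup 68.236.141.0: bits 010001001110110010001101 walk d0:H1→d1:-→d2:-→d3:-→d4:-→d5:-→d6:-→d7:-→d8:-→d9:-→d10:-→d11:-→d12:H0→d13:-→d14:-→d15:-→d16:-→d17:-→d18:-→d19:-→d20:-→d21:-→d22:-→d23:-→d24:H2 -> H2
  + 0.0.0.0/0 (H0) depth=0
  lookup 49.171.25.195: bits 0 walk d0:H0→d1:- -> H0
  lookup 68.224.0.0: bits 010001001110 walk d0:H0→d1:-→d2:-→d3:-→d4:-→d5:-→d6:-→d7:-→d8:-→d9:-→d10:-→d11:-→d12:H0 -> H0
  lookup 68.224.13.113: bits 010001001110 walk d0:H0→d1:-→d2:-→d3:-→d4:-→d5:-→d6:-→d7:-→d8:-→d9:-→d10:-→d11:-→d12:H0 -> H0
  + 54.0.0.0/8 (H0) depth=8
  lookup 165.217.226.144: bits 10 walk d0:H0→d1:-→d2:- -> H0
  + 54.182.74.0/24 (H0) depth=24
  del 68.236.141.0/24 (clear depth 24)
  lookup 54.0.0.4: bits 00110110 walk d0:H0→d1:-→d2:-→d3:-→d4:-→d5:-→d6:-→d7:-→d8:H0 -> H0
  lookup 68.224.41.9: bits 010001001110 walk d0:H0→d1:-→d2:-→d3:-→d4:-→d5:-→d6:-→d7:-→d8:-→d9:-→d10:-→d11:-→d12:H0 -> H0
  lookup 54.4.199.8: bits 00110110 walk d0:H0→d1:-→d2:-→d3:-→d4:-→d5:-→d6:-→d7:-→d8:H0 -> H0
  + 154.11.0.0/16 (H1) depth=16
  del 54.182.74.0/24 (clear depth 24)

== LOOKUPS ==
["H2","H0","H0","H2","H0","H0","H0","H0","H0","H0","H0"]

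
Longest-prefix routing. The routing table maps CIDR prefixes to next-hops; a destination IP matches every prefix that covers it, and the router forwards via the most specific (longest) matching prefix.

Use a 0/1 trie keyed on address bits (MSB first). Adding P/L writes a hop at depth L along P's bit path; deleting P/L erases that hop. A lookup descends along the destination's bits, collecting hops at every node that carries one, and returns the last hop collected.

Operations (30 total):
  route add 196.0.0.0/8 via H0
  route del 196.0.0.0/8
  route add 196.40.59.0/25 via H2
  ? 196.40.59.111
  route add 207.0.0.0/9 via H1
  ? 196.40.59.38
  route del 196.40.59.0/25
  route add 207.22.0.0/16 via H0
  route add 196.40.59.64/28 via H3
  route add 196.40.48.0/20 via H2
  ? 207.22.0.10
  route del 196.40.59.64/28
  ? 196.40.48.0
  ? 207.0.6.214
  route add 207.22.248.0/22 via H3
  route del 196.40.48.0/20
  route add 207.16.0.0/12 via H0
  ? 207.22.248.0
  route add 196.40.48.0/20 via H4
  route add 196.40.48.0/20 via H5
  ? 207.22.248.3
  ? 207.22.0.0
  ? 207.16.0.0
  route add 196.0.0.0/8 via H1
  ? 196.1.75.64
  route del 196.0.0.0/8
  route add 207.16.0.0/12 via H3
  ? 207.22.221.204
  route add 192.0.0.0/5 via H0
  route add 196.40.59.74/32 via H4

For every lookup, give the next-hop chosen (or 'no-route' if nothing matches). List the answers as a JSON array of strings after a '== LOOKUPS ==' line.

Apply in order:
  + 196.0.0.0/8 (H0) depth=8
  del 196.0.0.0/8 (clear depth 8)
  + 196.40.59.0/25 (H2) depth=25
  ? 196.40.59.111  path d0:-→d1:-→d2:-→d3:-→d4:-→d5:-→d6:-→d7:-→d8:-→d9:-→d10:-→d11:-→d12:-→d13:-→d14:-→d15:-→d16:-→d17:-→d18:-→d19:-→d20:-→d21:-→d22:-→d23:-→d24:-→d25:H2  best=H2
  + 207.0.0.0/9 (H1) depth=9
  ? 196.40.59.38  path d0:-→d1:-→d2:-→d3:-→d4:-→d5:-→d6:-→d7:-→d8:-→d9:-→d10:-→d11:-→d12:-→d13:-→d14:-→d15:-→d16:-→d17:-→d18:-→d19:-→d20:-→d21:-→d22:-→d23:-→d24:-→d25:H2  best=H2
  del 196.40.59.0/25 (clear depth 25)
  + 207.22.0.0/16 (H0) depth=16
  + 196.40.59.64/28 (H3) depth=28
  + 196.40.48.0/20 (H2) depth=20
  ? 207.22.0.10  path d0:-→d1:-→d2:-→d3:-→d4:-→d5:-→d6:-→d7:-→d8:-→d9:H1→d10:-→d11:-→d12:-→d13:-→d14:-→d15:-→d16:H0  best=H0
  del 196.40.59.64/28 (clear depth 28)
  ? 196.40.48.0  path d0:-→d1:-→d2:-→d3:-→d4:-→d5:-→d6:-→d7:-→d8:-→d9:-→d10:-→d11:-→d12:-→d13:-→d14:-→d15:-→d16:-→d17:-→d18:-→d19:-→d20:H2  best=H2
  ? 207.0.6.214  path d0:-→d1:-→d2:-→d3:-→d4:-→d5:-→d6:-→d7:-→d8:-→d9:H1→d10:-→d11:-  best=H1
  + 207.22.248.0/22 (H3) depth=22
  del 196.40.48.0/20 (clear depth 20)
  + 207.16.0.0/12 (H0) depth=12
  ? 207.22.248.0  path d0:-→d1:-→d2:-→d3:-→d4:-→d5:-→d6:-→d7:-→d8:-→d9:H1→d10:-→d11:-→d12:H0→d13:-→d14:-→d15:-→d16:H0→d17:-→d18:-→d19:-→d20:-→d21:-→d22:H3  best=H3
  + 196.40.48.0/20 (H4) depth=20
  + 196.40.48.0/20 (H5) depth=20
  ? 207.22.248.3  path d0:-→d1:-→d2:-→d3:-→d4:-→d5:-→d6:-→d7:-→d8:-→d9:H1→d10:-→d11:-→d12:H0→d13:-→d14:-→d15:-→d16:H0→d17:-→d18:-→d19:-→d20:-→d21:-→d22:H3  best=H3
  ? 207.22.0.0  path d0:-→d1:-→d2:-→d3:-→d4:-→d5:-→d6:-→d7:-→d8:-→d9:H1→d10:-→d11:-→d12:H0→d13:-→d14:-→d15:-→d16:H0  best=H0
  ? 207.16.0.0  path d0:-→d1:-→d2:-→d3:-→d4:-→d5:-→d6:-→d7:-→d8:-→d9:H1→d10:-→d11:-→d12:H0→d13:-  best=H0
  + 196.0.0.0/8 (H1) depth=8
  ? 196.1.75.64  path d0:-→d1:-→d2:-→d3:-→d4:-→d5:-→d6:-→d7:-→d8:H1→d9:-→d10:-  best=H1
  del 196.0.0.0/8 (clear depth 8)
  + 207.16.0.0/12 (H3) depth=12
  ? 207.22.221.204  path d0:-→d1:-→d2:-→d3:-→d4:-→d5:-→d6:-→d7:-→d8:-→d9:H1→d10:-→d11:-→d12:H3→d13:-→d14:-→d15:-→d16:H0→d17:-→d18:-  best=H0
  + 192.0.0.0/5 (H0) depth=5
  + 196.40.59.74/32 (H4) depth=32

== LOOKUPS ==
["H2","H2","H0","H2","H1","H3","H3","H0","H0","H1","H0"]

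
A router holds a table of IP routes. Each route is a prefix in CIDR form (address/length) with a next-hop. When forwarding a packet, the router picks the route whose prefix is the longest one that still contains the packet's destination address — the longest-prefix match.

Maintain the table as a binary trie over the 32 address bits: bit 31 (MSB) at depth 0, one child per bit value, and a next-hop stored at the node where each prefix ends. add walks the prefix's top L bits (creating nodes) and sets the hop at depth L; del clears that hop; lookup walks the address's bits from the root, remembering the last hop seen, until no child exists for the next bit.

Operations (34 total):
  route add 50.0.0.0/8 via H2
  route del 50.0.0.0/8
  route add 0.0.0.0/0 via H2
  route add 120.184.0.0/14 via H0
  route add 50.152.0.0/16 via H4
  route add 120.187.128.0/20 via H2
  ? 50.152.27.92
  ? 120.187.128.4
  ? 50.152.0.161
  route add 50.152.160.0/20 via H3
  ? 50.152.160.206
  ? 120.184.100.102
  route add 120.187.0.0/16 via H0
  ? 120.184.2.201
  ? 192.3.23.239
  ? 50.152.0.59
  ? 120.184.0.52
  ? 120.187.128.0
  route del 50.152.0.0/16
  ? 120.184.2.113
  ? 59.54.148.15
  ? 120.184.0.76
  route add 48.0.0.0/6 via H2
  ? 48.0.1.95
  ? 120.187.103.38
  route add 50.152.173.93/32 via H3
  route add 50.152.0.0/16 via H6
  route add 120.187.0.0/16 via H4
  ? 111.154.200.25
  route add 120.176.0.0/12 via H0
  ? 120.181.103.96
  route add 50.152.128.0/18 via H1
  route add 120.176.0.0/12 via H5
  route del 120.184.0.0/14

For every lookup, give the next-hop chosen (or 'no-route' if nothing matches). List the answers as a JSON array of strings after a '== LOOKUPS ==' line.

Trace:
  + 50.0.0.0/8 (H2) depth=8
  del 50.0.0.0/8 (clear depth 8)
  + 0.0.0.0/0 (H2) depth=0
  + 120.184.0.0/14 (H0) depth=14
  + 50.152.0.0/16 (H4) depth=16
  + 120.187.128.0/20 (H2) depth=20
  ? 50.152.27.92  path d0:H2→d1:-→d2:-→d3:-→d4:-→d5:-→d6:-→d7:-→d8:-→d9:-→d10:-→d11:-→d12:-→d13:-→d14:-→d15:-→d16:H4  best=H4
  ? 120.187.128.4  path d0:H2→d1:-→d2:-→d3:-→d4:-→d5:-→d6:-→d7:-→d8:-→d9:-→d10:-→d11:-→d12:-→d13:-→d14:H0→d15:-→d16:-→d17:-→d18:-→d19:-→d20:H2  best=H2
  ? 50.152.0.161  path d0:H2→d1:-→d2:-→d3:-→d4:-→d5:-→d6:-→d7:-→d8:-→d9:-→d10:-→d11:-→d12:-→d13:-→d14:-→d15:-→d16:H4  best=H4
  + 50.152.160.0/20 (H3) depth=20
  ? 50.152.160.206  path d0:H2→d1:-→d2:-→d3:-→d4:-→d5:-→d6:-→d7:-→d8:-→d9:-→d10:-→d11:-→d12:-→d13:-→d14:-→d15:-→d16:H4→d17:-→d18:-→d19:-→d20:H3  best=H3
  ? 120.184.100.102  path d0:H2→d1:-→d2:-→d3:-→d4:-→d5:-→d6:-→d7:-→d8:-→d9:-→d10:-→d11:-→d12:-→d13:-→d14:H0  best=H0
  + 120.187.0.0/16 (H0) depth=16
  ? 120.184.2.201  path d0:H2→d1:-→d2:-→d3:-→d4:-→d5:-→d6:-→d7:-→d8:-→d9:-→d10:-→d11:-→d12:-→d13:-→d14:H0  best=H0
  ? 192.3.23.239  path d0:H2  best=H2
  ? 50.152.0.59  path d0:H2→d1:-→d2:-→d3:-→d4:-→d5:-→d6:-→d7:-→d8:-→d9:-→d10:-→d11:-→d12:-→d13:-→d14:-→d15:-→d16:H4  best=H4
  ? 120.184.0.52  path d0:H2→d1:-→d2:-→d3:-→d4:-→d5:-→d6:-→d7:-→d8:-→d9:-→d10:-→d11:-→d12:-→d13:-→d14:H0  best=H0
  ? 120.187.128.0  path d0:H2→d1:-→d2:-→d3:-→d4:-→d5:-→d6:-→d7:-→d8:-→d9:-→d10:-→d11:-→d12:-→d13:-→d14:H0→d15:-→d16:H0→d17:-→d18:-→d19:-→d20:H2  best=H2
  del 50.152.0.0/16 (clear depth 16)
  ? 120.184.2.113  path d0:H2→d1:-→d2:-→d3:-→d4:-→d5:-→d6:-→d7:-→d8:-→d9:-→d10:-→d11:-→d12:-→d13:-→d14:H0  best=H0
  ? 59.54.148.15  path d0:H2→d1:-→d2:-→d3:-→d4:-  best=H2
  ? 120.184.0.76  path d0:H2→d1:-→d2:-→d3:-→d4:-→d5:-→d6:-→d7:-→d8:-→d9:-→d10:-→d11:-→d12:-→d13:-→d14:H0  best=H0
  + 48.0.0.0/6 (H2) depth=6
  ? 48.0.1.95  path d0:H2→d1:-→d2:-→d3:-→d4:-→d5:-→d6:H2  best=H2
  ? 120.187.103.38  path d0:H2→d1:-→d2:-→d3:-→d4:-→d5:-→d6:-→d7:-→d8:-→d9:-→d10:-→d11:-→d12:-→d13:-→d14:H0→d15:-→d16:H0  best=H0
  + 50.152.173.93/32 (H3) depth=32
  + 50.152.0.0/16 (H6) depth=16
  + 120.187.0.0/16 (H4) depth=16
  ? 111.154.200.25  path d0:H2→d1:-→d2:-→d3:-  best=H2
  + 120.176.0.0/12 (H0) depth=12
  ? 120.181.103.96  path d0:H2→d1:-→d2:-→d3:-→d4:-→d5:-→d6:-→d7:-→d8:-→d9:-→d10:-→d11:-→d12:H0  best=H0
  + 50.152.128.0/18 (H1) depth=18
  + 120.176.0.0/12 (H5) depth=12
  del 120.184.0.0/14 (clear depth 14)

== LOOKUPS ==
["H4","H2","H4","H3","H0","H0","H2","H4","H0","H2","H0","H2","H0","H2","H0","H2","H0"]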